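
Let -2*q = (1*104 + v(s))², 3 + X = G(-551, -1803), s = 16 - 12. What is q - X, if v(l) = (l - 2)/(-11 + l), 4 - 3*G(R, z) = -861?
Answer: -832558/147 ≈ -5663.7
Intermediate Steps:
G(R, z) = 865/3 (G(R, z) = 4/3 - ⅓*(-861) = 4/3 + 287 = 865/3)
s = 4
X = 856/3 (X = -3 + 865/3 = 856/3 ≈ 285.33)
v(l) = (-2 + l)/(-11 + l)
q = -263538/49 (q = -(1*104 + (-2 + 4)/(-11 + 4))²/2 = -(104 + 2/(-7))²/2 = -(104 - ⅐*2)²/2 = -(104 - 2/7)²/2 = -(726/7)²/2 = -½*527076/49 = -263538/49 ≈ -5378.3)
q - X = -263538/49 - 1*856/3 = -263538/49 - 856/3 = -832558/147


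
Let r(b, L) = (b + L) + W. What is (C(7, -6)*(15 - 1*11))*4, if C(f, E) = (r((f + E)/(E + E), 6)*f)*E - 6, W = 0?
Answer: -4072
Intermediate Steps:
r(b, L) = L + b (r(b, L) = (b + L) + 0 = (L + b) + 0 = L + b)
C(f, E) = -6 + E*f*(6 + (E + f)/(2*E)) (C(f, E) = ((6 + (f + E)/(E + E))*f)*E - 6 = ((6 + (E + f)/((2*E)))*f)*E - 6 = ((6 + (E + f)*(1/(2*E)))*f)*E - 6 = ((6 + (E + f)/(2*E))*f)*E - 6 = (f*(6 + (E + f)/(2*E)))*E - 6 = E*f*(6 + (E + f)/(2*E)) - 6 = -6 + E*f*(6 + (E + f)/(2*E)))
(C(7, -6)*(15 - 1*11))*4 = ((-6 + (½)*7*(7 + 13*(-6)))*(15 - 1*11))*4 = ((-6 + (½)*7*(7 - 78))*(15 - 11))*4 = ((-6 + (½)*7*(-71))*4)*4 = ((-6 - 497/2)*4)*4 = -509/2*4*4 = -1018*4 = -4072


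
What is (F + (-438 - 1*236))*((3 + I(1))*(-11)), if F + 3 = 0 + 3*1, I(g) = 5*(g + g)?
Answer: 96382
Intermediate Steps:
I(g) = 10*g (I(g) = 5*(2*g) = 10*g)
F = 0 (F = -3 + (0 + 3*1) = -3 + (0 + 3) = -3 + 3 = 0)
(F + (-438 - 1*236))*((3 + I(1))*(-11)) = (0 + (-438 - 1*236))*((3 + 10*1)*(-11)) = (0 + (-438 - 236))*((3 + 10)*(-11)) = (0 - 674)*(13*(-11)) = -674*(-143) = 96382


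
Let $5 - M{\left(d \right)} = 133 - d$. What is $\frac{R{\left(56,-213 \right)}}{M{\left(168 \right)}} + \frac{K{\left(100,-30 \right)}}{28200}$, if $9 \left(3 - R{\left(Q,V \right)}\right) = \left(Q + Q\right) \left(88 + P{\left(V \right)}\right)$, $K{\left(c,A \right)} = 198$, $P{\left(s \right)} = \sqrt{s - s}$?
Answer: $- \frac{2309221}{84600} \approx -27.296$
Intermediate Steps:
$M{\left(d \right)} = -128 + d$ ($M{\left(d \right)} = 5 - \left(133 - d\right) = 5 + \left(-133 + d\right) = -128 + d$)
$P{\left(s \right)} = 0$ ($P{\left(s \right)} = \sqrt{0} = 0$)
$R{\left(Q,V \right)} = 3 - \frac{176 Q}{9}$ ($R{\left(Q,V \right)} = 3 - \frac{\left(Q + Q\right) \left(88 + 0\right)}{9} = 3 - \frac{2 Q 88}{9} = 3 - \frac{176 Q}{9}$)
$\frac{R{\left(56,-213 \right)}}{M{\left(168 \right)}} + \frac{K{\left(100,-30 \right)}}{28200} = \frac{3 - \frac{9856}{9}}{-128 + 168} + \frac{198}{28200} = \frac{3 - \frac{9856}{9}}{40} + 198 \cdot \frac{1}{28200} = \left(- \frac{9829}{9}\right) \frac{1}{40} + \frac{33}{4700} = - \frac{9829}{360} + \frac{33}{4700} = - \frac{2309221}{84600}$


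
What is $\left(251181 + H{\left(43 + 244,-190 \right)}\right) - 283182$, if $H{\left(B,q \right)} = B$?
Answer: $-31714$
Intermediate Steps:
$\left(251181 + H{\left(43 + 244,-190 \right)}\right) - 283182 = \left(251181 + \left(43 + 244\right)\right) - 283182 = \left(251181 + 287\right) - 283182 = 251468 - 283182 = -31714$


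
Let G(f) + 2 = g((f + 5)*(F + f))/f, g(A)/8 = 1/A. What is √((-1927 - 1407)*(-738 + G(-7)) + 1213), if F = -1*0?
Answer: √120963613/7 ≈ 1571.2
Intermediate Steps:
F = 0
g(A) = 8/A
G(f) = -2 + 8/(f²*(5 + f)) (G(f) = -2 + (8/(((f + 5)*(0 + f))))/f = -2 + (8/(((5 + f)*f)))/f = -2 + (8/((f*(5 + f))))/f = -2 + (8*(1/(f*(5 + f))))/f = -2 + (8/(f*(5 + f)))/f = -2 + 8/(f²*(5 + f)))
√((-1927 - 1407)*(-738 + G(-7)) + 1213) = √((-1927 - 1407)*(-738 + 2*(4 - 1*(-7)²*(5 - 7))/((-7)²*(5 - 7))) + 1213) = √(-3334*(-738 + 2*(1/49)*(4 - 1*49*(-2))/(-2)) + 1213) = √(-3334*(-738 + 2*(1/49)*(-½)*(4 + 98)) + 1213) = √(-3334*(-738 + 2*(1/49)*(-½)*102) + 1213) = √(-3334*(-738 - 102/49) + 1213) = √(-3334*(-36264/49) + 1213) = √(120904176/49 + 1213) = √(120963613/49) = √120963613/7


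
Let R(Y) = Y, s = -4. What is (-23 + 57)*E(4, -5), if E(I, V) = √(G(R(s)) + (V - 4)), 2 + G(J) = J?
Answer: 34*I*√15 ≈ 131.68*I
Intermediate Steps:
G(J) = -2 + J
E(I, V) = √(-10 + V) (E(I, V) = √((-2 - 4) + (V - 4)) = √(-6 + (-4 + V)) = √(-10 + V))
(-23 + 57)*E(4, -5) = (-23 + 57)*√(-10 - 5) = 34*√(-15) = 34*(I*√15) = 34*I*√15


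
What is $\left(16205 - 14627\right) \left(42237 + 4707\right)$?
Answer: $74077632$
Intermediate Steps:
$\left(16205 - 14627\right) \left(42237 + 4707\right) = 1578 \cdot 46944 = 74077632$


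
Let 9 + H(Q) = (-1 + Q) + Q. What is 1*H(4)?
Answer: -2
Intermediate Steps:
H(Q) = -10 + 2*Q (H(Q) = -9 + ((-1 + Q) + Q) = -9 + (-1 + 2*Q) = -10 + 2*Q)
1*H(4) = 1*(-10 + 2*4) = 1*(-10 + 8) = 1*(-2) = -2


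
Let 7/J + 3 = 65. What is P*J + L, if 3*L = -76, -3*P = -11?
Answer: -1545/62 ≈ -24.919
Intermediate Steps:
J = 7/62 (J = 7/(-3 + 65) = 7/62 ≈ 0.11290)
P = 11/3 (P = -1/3*(-11) = 11/3 ≈ 3.6667)
L = -76/3 (L = (1/3)*(-76) = -76/3 ≈ -25.333)
P*J + L = (11/3)*(7/62) - 76/3 = 77/186 - 76/3 = -1545/62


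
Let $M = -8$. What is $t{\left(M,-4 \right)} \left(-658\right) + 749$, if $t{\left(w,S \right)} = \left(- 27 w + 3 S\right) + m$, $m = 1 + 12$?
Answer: $-142037$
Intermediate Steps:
$m = 13$
$t{\left(w,S \right)} = 13 - 27 w + 3 S$ ($t{\left(w,S \right)} = \left(- 27 w + 3 S\right) + 13 = 13 - 27 w + 3 S$)
$t{\left(M,-4 \right)} \left(-658\right) + 749 = \left(13 - -216 + 3 \left(-4\right)\right) \left(-658\right) + 749 = \left(13 + 216 - 12\right) \left(-658\right) + 749 = 217 \left(-658\right) + 749 = -142786 + 749 = -142037$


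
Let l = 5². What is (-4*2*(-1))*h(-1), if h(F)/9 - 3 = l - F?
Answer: 2088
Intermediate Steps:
l = 25
h(F) = 252 - 9*F (h(F) = 27 + 9*(25 - F) = 27 + (225 - 9*F) = 252 - 9*F)
(-4*2*(-1))*h(-1) = (-4*2*(-1))*(252 - 9*(-1)) = (-8*(-1))*(252 + 9) = 8*261 = 2088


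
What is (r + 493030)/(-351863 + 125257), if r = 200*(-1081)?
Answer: -138415/113303 ≈ -1.2216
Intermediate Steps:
r = -216200
(r + 493030)/(-351863 + 125257) = (-216200 + 493030)/(-351863 + 125257) = 276830/(-226606) = 276830*(-1/226606) = -138415/113303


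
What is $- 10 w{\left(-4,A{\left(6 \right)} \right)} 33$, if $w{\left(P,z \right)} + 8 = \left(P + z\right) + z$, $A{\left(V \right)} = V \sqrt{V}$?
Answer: $3960 - 3960 \sqrt{6} \approx -5740.0$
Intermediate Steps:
$A{\left(V \right)} = V^{\frac{3}{2}}$
$w{\left(P,z \right)} = -8 + P + 2 z$ ($w{\left(P,z \right)} = -8 + \left(\left(P + z\right) + z\right) = -8 + \left(P + 2 z\right) = -8 + P + 2 z$)
$- 10 w{\left(-4,A{\left(6 \right)} \right)} 33 = - 10 \left(-8 - 4 + 2 \cdot 6^{\frac{3}{2}}\right) 33 = - 10 \left(-8 - 4 + 2 \cdot 6 \sqrt{6}\right) 33 = - 10 \left(-8 - 4 + 12 \sqrt{6}\right) 33 = - 10 \left(-12 + 12 \sqrt{6}\right) 33 = \left(120 - 120 \sqrt{6}\right) 33 = 3960 - 3960 \sqrt{6}$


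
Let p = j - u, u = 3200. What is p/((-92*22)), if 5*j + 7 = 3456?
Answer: 1141/920 ≈ 1.2402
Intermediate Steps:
j = 3449/5 (j = -7/5 + (⅕)*3456 = -7/5 + 3456/5 = 3449/5 ≈ 689.80)
p = -12551/5 (p = 3449/5 - 1*3200 = 3449/5 - 3200 = -12551/5 ≈ -2510.2)
p/((-92*22)) = -12551/(5*((-92*22))) = -12551/5/(-2024) = -12551/5*(-1/2024) = 1141/920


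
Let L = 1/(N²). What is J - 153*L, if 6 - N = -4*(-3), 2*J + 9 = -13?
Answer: -61/4 ≈ -15.250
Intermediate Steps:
J = -11 (J = -9/2 + (½)*(-13) = -9/2 - 13/2 = -11)
N = -6 (N = 6 - (-4)*(-3) = 6 - 1*12 = 6 - 12 = -6)
L = 1/36 (L = 1/((-6)²) = 1/36 ≈ 0.027778)
J - 153*L = -11 - 153*1/36 = -11 - 17/4 = -61/4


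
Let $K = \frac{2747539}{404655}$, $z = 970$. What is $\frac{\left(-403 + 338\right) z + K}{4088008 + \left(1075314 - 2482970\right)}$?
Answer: $- \frac{25510750211}{1084617838560} \approx -0.02352$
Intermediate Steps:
$K = \frac{2747539}{404655}$ ($K = 2747539 \cdot \frac{1}{404655} = \frac{2747539}{404655} \approx 6.7898$)
$\frac{\left(-403 + 338\right) z + K}{4088008 + \left(1075314 - 2482970\right)} = \frac{\left(-403 + 338\right) 970 + \frac{2747539}{404655}}{4088008 + \left(1075314 - 2482970\right)} = \frac{\left(-65\right) 970 + \frac{2747539}{404655}}{4088008 - 1407656} = \frac{-63050 + \frac{2747539}{404655}}{2680352} = \left(- \frac{25510750211}{404655}\right) \frac{1}{2680352} = - \frac{25510750211}{1084617838560}$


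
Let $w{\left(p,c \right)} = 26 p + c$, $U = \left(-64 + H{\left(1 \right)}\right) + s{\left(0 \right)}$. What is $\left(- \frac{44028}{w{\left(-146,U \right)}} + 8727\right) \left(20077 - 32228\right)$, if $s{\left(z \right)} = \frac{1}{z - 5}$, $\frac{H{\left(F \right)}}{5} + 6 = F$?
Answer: $- \frac{1031321240571}{9713} \approx -1.0618 \cdot 10^{8}$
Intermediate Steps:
$H{\left(F \right)} = -30 + 5 F$
$s{\left(z \right)} = \frac{1}{-5 + z}$
$U = - \frac{446}{5}$ ($U = \left(-64 + \left(-30 + 5 \cdot 1\right)\right) + \frac{1}{-5 + 0} = \left(-64 + \left(-30 + 5\right)\right) + \frac{1}{-5} = \left(-64 - 25\right) - \frac{1}{5} = -89 - \frac{1}{5} = - \frac{446}{5} \approx -89.2$)
$w{\left(p,c \right)} = c + 26 p$
$\left(- \frac{44028}{w{\left(-146,U \right)}} + 8727\right) \left(20077 - 32228\right) = \left(- \frac{44028}{- \frac{446}{5} + 26 \left(-146\right)} + 8727\right) \left(20077 - 32228\right) = \left(- \frac{44028}{- \frac{446}{5} - 3796} + 8727\right) \left(-12151\right) = \left(- \frac{44028}{- \frac{19426}{5}} + 8727\right) \left(-12151\right) = \left(\left(-44028\right) \left(- \frac{5}{19426}\right) + 8727\right) \left(-12151\right) = \left(\frac{110070}{9713} + 8727\right) \left(-12151\right) = \frac{84875421}{9713} \left(-12151\right) = - \frac{1031321240571}{9713}$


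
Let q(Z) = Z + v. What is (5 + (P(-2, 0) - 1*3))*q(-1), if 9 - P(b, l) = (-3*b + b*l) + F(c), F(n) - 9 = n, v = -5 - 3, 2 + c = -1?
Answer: 9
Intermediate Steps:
c = -3 (c = -2 - 1 = -3)
v = -8
F(n) = 9 + n
P(b, l) = 3 + 3*b - b*l (P(b, l) = 9 - ((-3*b + b*l) + (9 - 3)) = 9 - ((-3*b + b*l) + 6) = 9 - (6 - 3*b + b*l) = 9 + (-6 + 3*b - b*l) = 3 + 3*b - b*l)
q(Z) = -8 + Z (q(Z) = Z - 8 = -8 + Z)
(5 + (P(-2, 0) - 1*3))*q(-1) = (5 + ((3 + 3*(-2) - 1*(-2)*0) - 1*3))*(-8 - 1) = (5 + ((3 - 6 + 0) - 3))*(-9) = (5 + (-3 - 3))*(-9) = (5 - 6)*(-9) = -1*(-9) = 9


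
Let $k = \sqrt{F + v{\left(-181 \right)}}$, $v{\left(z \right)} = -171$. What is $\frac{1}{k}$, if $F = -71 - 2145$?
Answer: $- \frac{i \sqrt{2387}}{2387} \approx - 0.020468 i$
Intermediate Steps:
$F = -2216$ ($F = -71 - 2145 = -2216$)
$k = i \sqrt{2387}$ ($k = \sqrt{-2216 - 171} = \sqrt{-2387} = i \sqrt{2387} \approx 48.857 i$)
$\frac{1}{k} = \frac{1}{i \sqrt{2387}} = - \frac{i \sqrt{2387}}{2387}$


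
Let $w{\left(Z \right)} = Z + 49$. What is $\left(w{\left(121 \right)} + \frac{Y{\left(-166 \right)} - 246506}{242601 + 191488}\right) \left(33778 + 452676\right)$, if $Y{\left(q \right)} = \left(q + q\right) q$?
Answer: $\frac{35804831792144}{434089} \approx 8.2483 \cdot 10^{7}$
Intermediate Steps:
$Y{\left(q \right)} = 2 q^{2}$ ($Y{\left(q \right)} = 2 q q = 2 q^{2}$)
$w{\left(Z \right)} = 49 + Z$
$\left(w{\left(121 \right)} + \frac{Y{\left(-166 \right)} - 246506}{242601 + 191488}\right) \left(33778 + 452676\right) = \left(\left(49 + 121\right) + \frac{2 \left(-166\right)^{2} - 246506}{242601 + 191488}\right) \left(33778 + 452676\right) = \left(170 + \frac{2 \cdot 27556 - 246506}{434089}\right) 486454 = \left(170 + \left(55112 - 246506\right) \frac{1}{434089}\right) 486454 = \left(170 - \frac{191394}{434089}\right) 486454 = \frac{73603736}{434089} \cdot 486454 = \frac{35804831792144}{434089}$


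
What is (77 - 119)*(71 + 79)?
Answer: -6300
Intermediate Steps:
(77 - 119)*(71 + 79) = -42*150 = -6300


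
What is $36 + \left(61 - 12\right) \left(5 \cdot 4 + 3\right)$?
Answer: $1163$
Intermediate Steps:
$36 + \left(61 - 12\right) \left(5 \cdot 4 + 3\right) = 36 + 49 \left(20 + 3\right) = 36 + 49 \cdot 23 = 36 + 1127 = 1163$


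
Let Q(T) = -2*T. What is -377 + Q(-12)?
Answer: -353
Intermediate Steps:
-377 + Q(-12) = -377 - 2*(-12) = -377 + 24 = -353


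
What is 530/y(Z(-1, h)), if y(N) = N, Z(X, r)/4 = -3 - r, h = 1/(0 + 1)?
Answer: -265/8 ≈ -33.125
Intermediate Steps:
h = 1 (h = 1/1 = 1)
Z(X, r) = -12 - 4*r (Z(X, r) = 4*(-3 - r) = -12 - 4*r)
530/y(Z(-1, h)) = 530/(-12 - 4*1) = 530/(-12 - 4) = 530/(-16) = 530*(-1/16) = -265/8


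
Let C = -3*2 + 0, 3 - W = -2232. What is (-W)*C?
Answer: 13410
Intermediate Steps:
W = 2235 (W = 3 - 1*(-2232) = 3 + 2232 = 2235)
C = -6 (C = -6 + 0 = -6)
(-W)*C = -1*2235*(-6) = -2235*(-6) = 13410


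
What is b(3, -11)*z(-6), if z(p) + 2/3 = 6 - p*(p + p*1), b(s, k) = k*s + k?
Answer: 8800/3 ≈ 2933.3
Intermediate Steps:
b(s, k) = k + k*s
z(p) = 16/3 - 2*p² (z(p) = -⅔ + (6 - p*(p + p*1)) = -⅔ + (6 - p*(p + p)) = -⅔ + (6 - p*2*p) = -⅔ + (6 - 2*p²) = 16/3 - 2*p²)
b(3, -11)*z(-6) = (-11*(1 + 3))*(16/3 - 2*(-6)²) = (-11*4)*(16/3 - 2*36) = -44*(16/3 - 72) = -44*(-200/3) = 8800/3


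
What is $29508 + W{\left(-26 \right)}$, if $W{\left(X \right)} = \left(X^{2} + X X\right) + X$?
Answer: $30834$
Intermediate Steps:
$W{\left(X \right)} = X + 2 X^{2}$ ($W{\left(X \right)} = \left(X^{2} + X^{2}\right) + X = 2 X^{2} + X = X + 2 X^{2}$)
$29508 + W{\left(-26 \right)} = 29508 - 26 \left(1 + 2 \left(-26\right)\right) = 29508 - 26 \left(1 - 52\right) = 29508 - -1326 = 29508 + 1326 = 30834$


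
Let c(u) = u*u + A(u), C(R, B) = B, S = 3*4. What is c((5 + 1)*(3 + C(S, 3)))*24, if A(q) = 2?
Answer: 31152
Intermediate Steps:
S = 12
c(u) = 2 + u² (c(u) = u*u + 2 = u² + 2 = 2 + u²)
c((5 + 1)*(3 + C(S, 3)))*24 = (2 + ((5 + 1)*(3 + 3))²)*24 = (2 + (6*6)²)*24 = (2 + 36²)*24 = (2 + 1296)*24 = 1298*24 = 31152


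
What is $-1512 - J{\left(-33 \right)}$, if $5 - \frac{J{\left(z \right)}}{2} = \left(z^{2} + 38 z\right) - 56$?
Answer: $-1964$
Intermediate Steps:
$J{\left(z \right)} = 122 - 76 z - 2 z^{2}$ ($J{\left(z \right)} = 10 - 2 \left(\left(z^{2} + 38 z\right) - 56\right) = 10 - 2 \left(-56 + z^{2} + 38 z\right) = 10 - \left(-112 + 2 z^{2} + 76 z\right) = 122 - 76 z - 2 z^{2}$)
$-1512 - J{\left(-33 \right)} = -1512 - \left(122 - -2508 - 2 \left(-33\right)^{2}\right) = -1512 - \left(122 + 2508 - 2178\right) = -1512 - 452 = -1964$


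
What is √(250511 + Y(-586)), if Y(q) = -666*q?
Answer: √640787 ≈ 800.49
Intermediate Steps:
√(250511 + Y(-586)) = √(250511 - 666*(-586)) = √(250511 + 390276) = √640787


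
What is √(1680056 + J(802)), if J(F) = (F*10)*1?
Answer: 6*√46891 ≈ 1299.3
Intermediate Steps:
J(F) = 10*F (J(F) = (10*F)*1 = 10*F)
√(1680056 + J(802)) = √(1680056 + 10*802) = √(1680056 + 8020) = √1688076 = 6*√46891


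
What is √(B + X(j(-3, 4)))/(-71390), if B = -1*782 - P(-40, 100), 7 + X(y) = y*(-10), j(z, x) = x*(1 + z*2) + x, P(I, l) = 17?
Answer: -I*√646/71390 ≈ -0.00035602*I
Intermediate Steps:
j(z, x) = x + x*(1 + 2*z) (j(z, x) = x*(1 + 2*z) + x = x + x*(1 + 2*z))
X(y) = -7 - 10*y (X(y) = -7 + y*(-10) = -7 - 10*y)
B = -799 (B = -1*782 - 1*17 = -782 - 17 = -799)
√(B + X(j(-3, 4)))/(-71390) = √(-799 + (-7 - 20*4*(1 - 3)))/(-71390) = √(-799 + (-7 - 20*4*(-2)))*(-1/71390) = √(-799 + (-7 - 10*(-16)))*(-1/71390) = √(-799 + (-7 + 160))*(-1/71390) = √(-799 + 153)*(-1/71390) = √(-646)*(-1/71390) = (I*√646)*(-1/71390) = -I*√646/71390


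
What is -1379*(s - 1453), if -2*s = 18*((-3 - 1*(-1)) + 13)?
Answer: 2140208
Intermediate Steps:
s = -99 (s = -9*((-3 - 1*(-1)) + 13) = -9*((-3 + 1) + 13) = -9*(-2 + 13) = -9*11 = -½*198 = -99)
-1379*(s - 1453) = -1379*(-99 - 1453) = -1379*(-1552) = 2140208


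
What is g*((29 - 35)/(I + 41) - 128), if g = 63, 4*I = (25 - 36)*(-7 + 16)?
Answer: -525672/65 ≈ -8087.3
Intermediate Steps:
I = -99/4 (I = ((25 - 36)*(-7 + 16))/4 = (-11*9)/4 = (¼)*(-99) = -99/4 ≈ -24.750)
g*((29 - 35)/(I + 41) - 128) = 63*((29 - 35)/(-99/4 + 41) - 128) = 63*(-6/65/4 - 128) = 63*(-6*4/65 - 128) = 63*(-24/65 - 128) = 63*(-8344/65) = -525672/65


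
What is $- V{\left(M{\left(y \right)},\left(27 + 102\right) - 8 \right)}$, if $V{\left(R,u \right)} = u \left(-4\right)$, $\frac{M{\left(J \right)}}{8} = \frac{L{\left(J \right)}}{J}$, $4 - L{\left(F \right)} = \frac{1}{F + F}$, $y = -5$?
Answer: $484$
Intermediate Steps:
$L{\left(F \right)} = 4 - \frac{1}{2 F}$ ($L{\left(F \right)} = 4 - \frac{1}{F + F} = 4 - \frac{1}{2 F}$)
$M{\left(J \right)} = \frac{8 \left(4 - \frac{1}{2 J}\right)}{J}$ ($M{\left(J \right)} = 8 \frac{4 - \frac{1}{2 J}}{J} = \frac{8 \left(4 - \frac{1}{2 J}\right)}{J}$)
$V{\left(R,u \right)} = - 4 u$
$- V{\left(M{\left(y \right)},\left(27 + 102\right) - 8 \right)} = - \left(-4\right) \left(\left(27 + 102\right) - 8\right) = - \left(-4\right) \left(129 - 8\right) = - \left(-4\right) 121 = \left(-1\right) \left(-484\right) = 484$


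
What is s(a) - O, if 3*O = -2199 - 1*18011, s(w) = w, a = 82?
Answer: 20456/3 ≈ 6818.7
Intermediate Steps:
O = -20210/3 (O = (-2199 - 1*18011)/3 = (-2199 - 18011)/3 = (1/3)*(-20210) = -20210/3 ≈ -6736.7)
s(a) - O = 82 - 1*(-20210/3) = 82 + 20210/3 = 20456/3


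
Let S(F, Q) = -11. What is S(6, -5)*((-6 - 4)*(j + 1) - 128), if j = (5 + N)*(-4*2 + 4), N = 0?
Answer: -682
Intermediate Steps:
j = -20 (j = (5 + 0)*(-4*2 + 4) = 5*(-8 + 4) = 5*(-4) = -20)
S(6, -5)*((-6 - 4)*(j + 1) - 128) = -11*((-6 - 4)*(-20 + 1) - 128) = -11*(-10*(-19) - 128) = -11*(190 - 128) = -11*62 = -682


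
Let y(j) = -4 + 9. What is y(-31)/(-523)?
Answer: -5/523 ≈ -0.0095602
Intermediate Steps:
y(j) = 5
y(-31)/(-523) = 5/(-523) = 5*(-1/523) = -5/523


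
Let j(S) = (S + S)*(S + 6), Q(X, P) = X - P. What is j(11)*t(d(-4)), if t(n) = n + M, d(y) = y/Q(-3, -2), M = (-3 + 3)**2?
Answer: 1496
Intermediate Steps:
M = 0 (M = 0**2 = 0)
d(y) = -y (d(y) = y/(-3 - 1*(-2)) = y/(-3 + 2) = y/(-1) = y*(-1) = -y)
t(n) = n (t(n) = n + 0 = n)
j(S) = 2*S*(6 + S) (j(S) = (2*S)*(6 + S) = 2*S*(6 + S))
j(11)*t(d(-4)) = (2*11*(6 + 11))*(-1*(-4)) = (2*11*17)*4 = 374*4 = 1496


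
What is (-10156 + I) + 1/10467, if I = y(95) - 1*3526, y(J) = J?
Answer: -142215128/10467 ≈ -13587.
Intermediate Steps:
I = -3431 (I = 95 - 1*3526 = 95 - 3526 = -3431)
(-10156 + I) + 1/10467 = (-10156 - 3431) + 1/10467 = -13587 + 1/10467 = -142215128/10467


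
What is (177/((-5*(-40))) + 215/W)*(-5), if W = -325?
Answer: -581/520 ≈ -1.1173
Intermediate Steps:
(177/((-5*(-40))) + 215/W)*(-5) = (177/((-5*(-40))) + 215/(-325))*(-5) = (177/200 + 215*(-1/325))*(-5) = (177*(1/200) - 43/65)*(-5) = (177/200 - 43/65)*(-5) = (581/2600)*(-5) = -581/520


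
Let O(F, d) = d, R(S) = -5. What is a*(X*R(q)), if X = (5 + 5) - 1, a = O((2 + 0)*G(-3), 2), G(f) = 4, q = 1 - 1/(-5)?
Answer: -90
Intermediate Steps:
q = 6/5 (q = 1 - (-1)/5 = 1 - 1*(-1/5) = 1 + 1/5 = 6/5 ≈ 1.2000)
a = 2
X = 9 (X = 10 - 1 = 9)
a*(X*R(q)) = 2*(9*(-5)) = 2*(-45) = -90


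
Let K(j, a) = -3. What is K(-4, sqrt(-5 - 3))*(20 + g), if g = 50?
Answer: -210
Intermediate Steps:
K(-4, sqrt(-5 - 3))*(20 + g) = -3*(20 + 50) = -3*70 = -210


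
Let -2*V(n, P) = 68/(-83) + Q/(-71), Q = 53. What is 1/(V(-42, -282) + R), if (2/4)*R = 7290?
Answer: 11786/171849107 ≈ 6.8583e-5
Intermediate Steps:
V(n, P) = 9227/11786 (V(n, P) = -(68/(-83) + 53/(-71))/2 = -(68*(-1/83) + 53*(-1/71))/2 = -(-68/83 - 53/71)/2 = -1/2*(-9227/5893) = 9227/11786)
R = 14580 (R = 2*7290 = 14580)
1/(V(-42, -282) + R) = 1/(9227/11786 + 14580) = 1/(171849107/11786) = 11786/171849107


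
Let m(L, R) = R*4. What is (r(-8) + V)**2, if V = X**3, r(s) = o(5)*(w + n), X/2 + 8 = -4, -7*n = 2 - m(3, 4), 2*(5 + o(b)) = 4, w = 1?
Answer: 191351889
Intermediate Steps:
m(L, R) = 4*R
o(b) = -3 (o(b) = -5 + (1/2)*4 = -5 + 2 = -3)
n = 2 (n = -(2 - 4*4)/7 = -(2 - 1*16)/7 = -(2 - 16)/7 = -1/7*(-14) = 2)
X = -24 (X = -16 + 2*(-4) = -16 - 8 = -24)
r(s) = -9 (r(s) = -3*(1 + 2) = -3*3 = -9)
V = -13824 (V = (-24)**3 = -13824)
(r(-8) + V)**2 = (-9 - 13824)**2 = (-13833)**2 = 191351889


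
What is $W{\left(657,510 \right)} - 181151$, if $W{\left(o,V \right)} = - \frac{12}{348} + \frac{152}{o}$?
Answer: $- \frac{3451466252}{19053} \approx -1.8115 \cdot 10^{5}$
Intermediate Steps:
$W{\left(o,V \right)} = - \frac{1}{29} + \frac{152}{o}$ ($W{\left(o,V \right)} = \left(-12\right) \frac{1}{348} + \frac{152}{o} = - \frac{1}{29} + \frac{152}{o}$)
$W{\left(657,510 \right)} - 181151 = \frac{4408 - 657}{29 \cdot 657} - 181151 = \frac{1}{29} \cdot \frac{1}{657} \left(4408 - 657\right) - 181151 = \frac{1}{29} \cdot \frac{1}{657} \cdot 3751 - 181151 = \frac{3751}{19053} - 181151 = - \frac{3451466252}{19053}$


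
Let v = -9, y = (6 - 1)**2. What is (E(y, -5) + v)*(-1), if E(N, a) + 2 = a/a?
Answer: 10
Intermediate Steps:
y = 25 (y = 5**2 = 25)
E(N, a) = -1 (E(N, a) = -2 + a/a = -2 + 1 = -1)
(E(y, -5) + v)*(-1) = (-1 - 9)*(-1) = -10*(-1) = 10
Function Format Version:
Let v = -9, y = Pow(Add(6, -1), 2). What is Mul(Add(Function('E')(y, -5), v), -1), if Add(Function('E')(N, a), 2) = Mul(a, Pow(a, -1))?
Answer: 10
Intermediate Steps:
y = 25 (y = Pow(5, 2) = 25)
Function('E')(N, a) = -1 (Function('E')(N, a) = Add(-2, Mul(a, Pow(a, -1))) = Add(-2, 1) = -1)
Mul(Add(Function('E')(y, -5), v), -1) = Mul(Add(-1, -9), -1) = Mul(-10, -1) = 10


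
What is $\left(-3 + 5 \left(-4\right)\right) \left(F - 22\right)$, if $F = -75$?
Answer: $2231$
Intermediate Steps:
$\left(-3 + 5 \left(-4\right)\right) \left(F - 22\right) = \left(-3 + 5 \left(-4\right)\right) \left(-75 - 22\right) = \left(-3 - 20\right) \left(-97\right) = \left(-23\right) \left(-97\right) = 2231$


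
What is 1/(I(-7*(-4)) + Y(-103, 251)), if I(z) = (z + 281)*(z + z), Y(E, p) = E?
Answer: 1/17201 ≈ 5.8136e-5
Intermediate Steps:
I(z) = 2*z*(281 + z) (I(z) = (281 + z)*(2*z) = 2*z*(281 + z))
1/(I(-7*(-4)) + Y(-103, 251)) = 1/(2*(-7*(-4))*(281 - 7*(-4)) - 103) = 1/(2*28*(281 + 28) - 103) = 1/(2*28*309 - 103) = 1/(17304 - 103) = 1/17201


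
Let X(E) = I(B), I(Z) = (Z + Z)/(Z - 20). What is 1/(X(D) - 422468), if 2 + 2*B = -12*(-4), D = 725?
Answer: -3/1267358 ≈ -2.3671e-6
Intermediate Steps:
B = 23 (B = -1 + (-12*(-4))/2 = -1 + (1/2)*48 = -1 + 24 = 23)
I(Z) = 2*Z/(-20 + Z) (I(Z) = (2*Z)/(-20 + Z) = 2*Z/(-20 + Z))
X(E) = 46/3 (X(E) = 2*23/(-20 + 23) = 2*23/3 = 2*23*(1/3) = 46/3)
1/(X(D) - 422468) = 1/(46/3 - 422468) = 1/(-1267358/3) = -3/1267358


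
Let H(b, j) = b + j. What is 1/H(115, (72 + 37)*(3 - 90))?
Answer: -1/9368 ≈ -0.00010675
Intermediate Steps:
1/H(115, (72 + 37)*(3 - 90)) = 1/(115 + (72 + 37)*(3 - 90)) = 1/(115 + 109*(-87)) = 1/(115 - 9483) = 1/(-9368) = -1/9368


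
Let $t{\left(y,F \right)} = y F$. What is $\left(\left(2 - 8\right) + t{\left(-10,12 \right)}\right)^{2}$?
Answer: $15876$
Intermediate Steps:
$t{\left(y,F \right)} = F y$
$\left(\left(2 - 8\right) + t{\left(-10,12 \right)}\right)^{2} = \left(\left(2 - 8\right) + 12 \left(-10\right)\right)^{2} = \left(\left(2 - 8\right) - 120\right)^{2} = \left(-6 - 120\right)^{2} = \left(-126\right)^{2} = 15876$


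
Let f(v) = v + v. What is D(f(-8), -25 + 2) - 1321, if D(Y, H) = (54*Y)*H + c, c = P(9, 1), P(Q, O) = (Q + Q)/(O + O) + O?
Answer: 18561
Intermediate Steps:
P(Q, O) = O + Q/O (P(Q, O) = (2*Q)/((2*O)) + O = (2*Q)*(1/(2*O)) + O = Q/O + O = O + Q/O)
c = 10 (c = 1 + 9/1 = 1 + 9*1 = 1 + 9 = 10)
f(v) = 2*v
D(Y, H) = 10 + 54*H*Y (D(Y, H) = (54*Y)*H + 10 = 54*H*Y + 10 = 10 + 54*H*Y)
D(f(-8), -25 + 2) - 1321 = (10 + 54*(-25 + 2)*(2*(-8))) - 1321 = (10 + 54*(-23)*(-16)) - 1321 = (10 + 19872) - 1321 = 19882 - 1321 = 18561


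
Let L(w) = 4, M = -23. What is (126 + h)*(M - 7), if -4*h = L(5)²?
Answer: -3660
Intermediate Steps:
h = -4 (h = -¼*4² = -¼*16 = -4)
(126 + h)*(M - 7) = (126 - 4)*(-23 - 7) = 122*(-30) = -3660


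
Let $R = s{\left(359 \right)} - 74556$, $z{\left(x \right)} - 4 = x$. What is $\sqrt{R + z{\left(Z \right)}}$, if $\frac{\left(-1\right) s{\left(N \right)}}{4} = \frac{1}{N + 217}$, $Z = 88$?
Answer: $\frac{7 i \sqrt{218833}}{12} \approx 272.88 i$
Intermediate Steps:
$s{\left(N \right)} = - \frac{4}{217 + N}$ ($s{\left(N \right)} = - \frac{4}{N + 217} = - \frac{4}{217 + N}$)
$z{\left(x \right)} = 4 + x$
$R = - \frac{10736065}{144}$ ($R = - \frac{4}{217 + 359} - 74556 = - \frac{4}{576} - 74556 = \left(-4\right) \frac{1}{576} - 74556 = - \frac{1}{144} - 74556 = - \frac{10736065}{144} \approx -74556.0$)
$\sqrt{R + z{\left(Z \right)}} = \sqrt{- \frac{10736065}{144} + \left(4 + 88\right)} = \sqrt{- \frac{10736065}{144} + 92} = \sqrt{- \frac{10722817}{144}} = \frac{7 i \sqrt{218833}}{12}$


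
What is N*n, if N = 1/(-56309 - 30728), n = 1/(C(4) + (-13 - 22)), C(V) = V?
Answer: 1/2698147 ≈ 3.7062e-7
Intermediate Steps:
n = -1/31 (n = 1/(4 + (-13 - 22)) = 1/(4 - 35) = 1/(-31) = -1/31 ≈ -0.032258)
N = -1/87037 (N = 1/(-87037) = -1/87037 ≈ -1.1489e-5)
N*n = -1/87037*(-1/31) = 1/2698147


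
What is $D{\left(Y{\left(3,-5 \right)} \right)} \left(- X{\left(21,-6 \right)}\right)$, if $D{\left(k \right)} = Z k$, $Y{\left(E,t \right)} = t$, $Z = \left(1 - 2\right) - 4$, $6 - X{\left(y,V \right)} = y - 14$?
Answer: $25$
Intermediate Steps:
$X{\left(y,V \right)} = 20 - y$ ($X{\left(y,V \right)} = 6 - \left(y - 14\right) = 6 - \left(-14 + y\right) = 20 - y$)
$Z = -5$ ($Z = -1 - 4 = -5$)
$D{\left(k \right)} = - 5 k$
$D{\left(Y{\left(3,-5 \right)} \right)} \left(- X{\left(21,-6 \right)}\right) = \left(-5\right) \left(-5\right) \left(- (20 - 21)\right) = 25 \left(- (20 - 21)\right) = 25 \left(\left(-1\right) \left(-1\right)\right) = 25 \cdot 1 = 25$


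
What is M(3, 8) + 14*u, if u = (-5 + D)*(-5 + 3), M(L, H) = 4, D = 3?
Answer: 60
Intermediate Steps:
u = 4 (u = (-5 + 3)*(-5 + 3) = -2*(-2) = 4)
M(3, 8) + 14*u = 4 + 14*4 = 4 + 56 = 60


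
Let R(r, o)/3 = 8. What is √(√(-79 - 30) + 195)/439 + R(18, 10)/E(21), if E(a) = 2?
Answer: 12 + √(195 + I*√109)/439 ≈ 12.032 + 0.00085123*I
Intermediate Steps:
R(r, o) = 24 (R(r, o) = 3*8 = 24)
√(√(-79 - 30) + 195)/439 + R(18, 10)/E(21) = √(√(-79 - 30) + 195)/439 + 24/2 = √(√(-109) + 195)*(1/439) + 24*(½) = √(I*√109 + 195)*(1/439) + 12 = √(195 + I*√109)*(1/439) + 12 = √(195 + I*√109)/439 + 12 = 12 + √(195 + I*√109)/439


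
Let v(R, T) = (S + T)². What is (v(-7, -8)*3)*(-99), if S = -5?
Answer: -50193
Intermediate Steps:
v(R, T) = (-5 + T)²
(v(-7, -8)*3)*(-99) = ((-5 - 8)²*3)*(-99) = ((-13)²*3)*(-99) = (169*3)*(-99) = 507*(-99) = -50193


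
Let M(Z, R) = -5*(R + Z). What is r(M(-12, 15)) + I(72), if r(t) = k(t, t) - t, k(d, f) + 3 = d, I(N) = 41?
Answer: 38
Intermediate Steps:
M(Z, R) = -5*R - 5*Z
k(d, f) = -3 + d
r(t) = -3 (r(t) = (-3 + t) - t = -3)
r(M(-12, 15)) + I(72) = -3 + 41 = 38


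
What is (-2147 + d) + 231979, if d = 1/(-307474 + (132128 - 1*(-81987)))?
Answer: 21456885687/93359 ≈ 2.2983e+5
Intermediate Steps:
d = -1/93359 (d = 1/(-307474 + (132128 + 81987)) = 1/(-307474 + 214115) = 1/(-93359) = -1/93359 ≈ -1.0711e-5)
(-2147 + d) + 231979 = (-2147 - 1/93359) + 231979 = -200441774/93359 + 231979 = 21456885687/93359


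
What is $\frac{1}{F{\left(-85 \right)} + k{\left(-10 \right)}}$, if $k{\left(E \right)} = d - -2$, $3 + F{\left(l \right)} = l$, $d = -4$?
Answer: $- \frac{1}{90} \approx -0.011111$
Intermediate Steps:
$F{\left(l \right)} = -3 + l$
$k{\left(E \right)} = -2$ ($k{\left(E \right)} = -4 - -2 = -4 + 2 = -2$)
$\frac{1}{F{\left(-85 \right)} + k{\left(-10 \right)}} = \frac{1}{\left(-3 - 85\right) - 2} = \frac{1}{-88 - 2} = \frac{1}{-90} = - \frac{1}{90}$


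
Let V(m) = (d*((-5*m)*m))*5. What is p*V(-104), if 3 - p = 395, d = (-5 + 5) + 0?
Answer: 0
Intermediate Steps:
d = 0 (d = 0 + 0 = 0)
p = -392 (p = 3 - 1*395 = 3 - 395 = -392)
V(m) = 0 (V(m) = (0*((-5*m)*m))*5 = (0*(-5*m**2))*5 = 0*5 = 0)
p*V(-104) = -392*0 = 0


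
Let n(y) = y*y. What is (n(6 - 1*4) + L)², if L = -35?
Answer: 961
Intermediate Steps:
n(y) = y²
(n(6 - 1*4) + L)² = ((6 - 1*4)² - 35)² = ((6 - 4)² - 35)² = (2² - 35)² = (4 - 35)² = (-31)² = 961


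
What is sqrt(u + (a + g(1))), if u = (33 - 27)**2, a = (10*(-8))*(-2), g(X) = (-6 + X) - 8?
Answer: sqrt(183) ≈ 13.528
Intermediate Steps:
g(X) = -14 + X
a = 160 (a = -80*(-2) = 160)
u = 36 (u = 6**2 = 36)
sqrt(u + (a + g(1))) = sqrt(36 + (160 + (-14 + 1))) = sqrt(36 + (160 - 13)) = sqrt(36 + 147) = sqrt(183)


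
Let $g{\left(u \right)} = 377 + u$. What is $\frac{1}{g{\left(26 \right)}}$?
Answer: $\frac{1}{403} \approx 0.0024814$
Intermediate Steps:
$\frac{1}{g{\left(26 \right)}} = \frac{1}{377 + 26} = \frac{1}{403}$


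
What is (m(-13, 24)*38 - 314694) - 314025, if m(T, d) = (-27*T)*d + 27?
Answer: -307581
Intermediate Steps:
m(T, d) = 27 - 27*T*d (m(T, d) = -27*T*d + 27 = 27 - 27*T*d)
(m(-13, 24)*38 - 314694) - 314025 = ((27 - 27*(-13)*24)*38 - 314694) - 314025 = ((27 + 8424)*38 - 314694) - 314025 = (8451*38 - 314694) - 314025 = (321138 - 314694) - 314025 = 6444 - 314025 = -307581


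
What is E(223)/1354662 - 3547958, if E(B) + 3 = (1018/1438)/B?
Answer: -385312569249733277/108601220547 ≈ -3.5480e+6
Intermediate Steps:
E(B) = -3 + 509/(719*B) (E(B) = -3 + (1018/1438)/B = -3 + (1018*(1/1438))/B = -3 + 509/(719*B))
E(223)/1354662 - 3547958 = (-3 + (509/719)/223)/1354662 - 3547958 = (-3 + (509/719)*(1/223))*(1/1354662) - 3547958 = (-3 + 509/160337)*(1/1354662) - 3547958 = -480502/160337*1/1354662 - 3547958 = -240251/108601220547 - 3547958 = -385312569249733277/108601220547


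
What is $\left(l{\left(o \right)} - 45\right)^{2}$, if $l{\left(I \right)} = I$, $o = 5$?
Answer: $1600$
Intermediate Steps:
$\left(l{\left(o \right)} - 45\right)^{2} = \left(5 - 45\right)^{2} = \left(-40\right)^{2} = 1600$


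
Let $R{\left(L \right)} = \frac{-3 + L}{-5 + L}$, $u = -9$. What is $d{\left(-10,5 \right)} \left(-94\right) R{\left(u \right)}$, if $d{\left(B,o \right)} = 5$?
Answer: $- \frac{2820}{7} \approx -402.86$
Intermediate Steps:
$R{\left(L \right)} = \frac{-3 + L}{-5 + L}$
$d{\left(-10,5 \right)} \left(-94\right) R{\left(u \right)} = 5 \left(-94\right) \frac{-3 - 9}{-5 - 9} = - 470 \frac{1}{-14} \left(-12\right) = - 470 \left(\left(- \frac{1}{14}\right) \left(-12\right)\right) = \left(-470\right) \frac{6}{7} = - \frac{2820}{7}$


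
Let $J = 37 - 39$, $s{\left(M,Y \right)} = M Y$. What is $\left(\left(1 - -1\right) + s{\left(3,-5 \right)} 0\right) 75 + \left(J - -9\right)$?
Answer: $157$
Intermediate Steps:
$J = -2$ ($J = 37 - 39 = -2$)
$\left(\left(1 - -1\right) + s{\left(3,-5 \right)} 0\right) 75 + \left(J - -9\right) = \left(\left(1 - -1\right) + 3 \left(-5\right) 0\right) 75 - -7 = \left(\left(1 + 1\right) - 0\right) 75 + \left(-2 + 9\right) = \left(2 + 0\right) 75 + 7 = 2 \cdot 75 + 7 = 150 + 7 = 157$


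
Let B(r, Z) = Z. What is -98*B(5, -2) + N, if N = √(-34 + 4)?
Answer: 196 + I*√30 ≈ 196.0 + 5.4772*I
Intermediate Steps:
N = I*√30 (N = √(-30) = I*√30 ≈ 5.4772*I)
-98*B(5, -2) + N = -98*(-2) + I*√30 = 196 + I*√30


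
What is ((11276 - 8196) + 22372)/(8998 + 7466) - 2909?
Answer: -569861/196 ≈ -2907.5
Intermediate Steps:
((11276 - 8196) + 22372)/(8998 + 7466) - 2909 = (3080 + 22372)/16464 - 2909 = 25452*(1/16464) - 2909 = 303/196 - 2909 = -569861/196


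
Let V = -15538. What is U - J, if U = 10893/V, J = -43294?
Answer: 672691279/15538 ≈ 43293.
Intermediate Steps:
U = -10893/15538 (U = 10893/(-15538) = 10893*(-1/15538) = -10893/15538 ≈ -0.70106)
U - J = -10893/15538 - 1*(-43294) = -10893/15538 + 43294 = 672691279/15538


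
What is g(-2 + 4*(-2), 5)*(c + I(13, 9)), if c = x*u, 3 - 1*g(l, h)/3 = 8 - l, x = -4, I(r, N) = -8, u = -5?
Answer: -540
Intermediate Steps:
g(l, h) = -15 + 3*l (g(l, h) = 9 - 3*(8 - l) = 9 + (-24 + 3*l) = -15 + 3*l)
c = 20 (c = -4*(-5) = 20)
g(-2 + 4*(-2), 5)*(c + I(13, 9)) = (-15 + 3*(-2 + 4*(-2)))*(20 - 8) = (-15 + 3*(-2 - 8))*12 = (-15 + 3*(-10))*12 = (-15 - 30)*12 = -45*12 = -540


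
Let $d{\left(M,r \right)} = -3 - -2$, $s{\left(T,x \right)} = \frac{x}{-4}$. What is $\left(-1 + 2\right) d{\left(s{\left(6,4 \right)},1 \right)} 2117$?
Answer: $-2117$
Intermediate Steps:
$s{\left(T,x \right)} = - \frac{x}{4}$ ($s{\left(T,x \right)} = x \left(- \frac{1}{4}\right) = - \frac{x}{4}$)
$d{\left(M,r \right)} = -1$ ($d{\left(M,r \right)} = -3 + 2 = -1$)
$\left(-1 + 2\right) d{\left(s{\left(6,4 \right)},1 \right)} 2117 = \left(-1 + 2\right) \left(-1\right) 2117 = 1 \left(-1\right) 2117 = \left(-1\right) 2117 = -2117$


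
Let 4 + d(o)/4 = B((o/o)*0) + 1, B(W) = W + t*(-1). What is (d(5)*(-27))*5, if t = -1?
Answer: 1080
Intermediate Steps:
B(W) = 1 + W (B(W) = W - 1*(-1) = W + 1 = 1 + W)
d(o) = -8 (d(o) = -16 + 4*((1 + (o/o)*0) + 1) = -16 + 4*((1 + 1*0) + 1) = -16 + 4*((1 + 0) + 1) = -16 + 4*(1 + 1) = -16 + 4*2 = -16 + 8 = -8)
(d(5)*(-27))*5 = -8*(-27)*5 = 216*5 = 1080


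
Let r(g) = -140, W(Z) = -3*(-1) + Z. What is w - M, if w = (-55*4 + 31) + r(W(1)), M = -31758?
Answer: 31429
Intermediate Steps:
W(Z) = 3 + Z
w = -329 (w = (-55*4 + 31) - 140 = (-220 + 31) - 140 = -189 - 140 = -329)
w - M = -329 - 1*(-31758) = -329 + 31758 = 31429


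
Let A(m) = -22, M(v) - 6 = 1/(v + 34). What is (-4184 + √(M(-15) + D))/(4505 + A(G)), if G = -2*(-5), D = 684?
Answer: -4184/4483 + √249109/85177 ≈ -0.92744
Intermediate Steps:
G = 10
M(v) = 6 + 1/(34 + v) (M(v) = 6 + 1/(v + 34) = 6 + 1/(34 + v))
(-4184 + √(M(-15) + D))/(4505 + A(G)) = (-4184 + √((205 + 6*(-15))/(34 - 15) + 684))/(4505 - 22) = (-4184 + √((205 - 90)/19 + 684))/4483 = (-4184 + √((1/19)*115 + 684))*(1/4483) = (-4184 + √(115/19 + 684))*(1/4483) = (-4184 + √(13111/19))*(1/4483) = (-4184 + √249109/19)*(1/4483) = -4184/4483 + √249109/85177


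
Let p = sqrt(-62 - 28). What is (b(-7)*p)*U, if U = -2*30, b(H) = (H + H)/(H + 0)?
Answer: -360*I*sqrt(10) ≈ -1138.4*I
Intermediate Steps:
b(H) = 2 (b(H) = (2*H)/H = 2)
p = 3*I*sqrt(10) (p = sqrt(-90) = 3*I*sqrt(10) ≈ 9.4868*I)
U = -60
(b(-7)*p)*U = (2*(3*I*sqrt(10)))*(-60) = (6*I*sqrt(10))*(-60) = -360*I*sqrt(10)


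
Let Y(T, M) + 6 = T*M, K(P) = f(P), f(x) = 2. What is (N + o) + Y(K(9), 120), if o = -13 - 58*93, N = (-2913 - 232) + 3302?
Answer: -5016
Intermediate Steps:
K(P) = 2
N = 157 (N = -3145 + 3302 = 157)
o = -5407 (o = -13 - 5394 = -5407)
Y(T, M) = -6 + M*T (Y(T, M) = -6 + T*M = -6 + M*T)
(N + o) + Y(K(9), 120) = (157 - 5407) + (-6 + 120*2) = -5250 + (-6 + 240) = -5250 + 234 = -5016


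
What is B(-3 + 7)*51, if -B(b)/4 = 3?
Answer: -612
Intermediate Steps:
B(b) = -12 (B(b) = -4*3 = -12)
B(-3 + 7)*51 = -12*51 = -612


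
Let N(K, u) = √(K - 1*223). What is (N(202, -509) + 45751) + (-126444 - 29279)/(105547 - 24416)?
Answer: 3711668658/81131 + I*√21 ≈ 45749.0 + 4.5826*I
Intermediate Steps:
N(K, u) = √(-223 + K) (N(K, u) = √(K - 223) = √(-223 + K))
(N(202, -509) + 45751) + (-126444 - 29279)/(105547 - 24416) = (√(-223 + 202) + 45751) + (-126444 - 29279)/(105547 - 24416) = (√(-21) + 45751) - 155723/81131 = (I*√21 + 45751) - 155723*1/81131 = (45751 + I*√21) - 155723/81131 = 3711668658/81131 + I*√21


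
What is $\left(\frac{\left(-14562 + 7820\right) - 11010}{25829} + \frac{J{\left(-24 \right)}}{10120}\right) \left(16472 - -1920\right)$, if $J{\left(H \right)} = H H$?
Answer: $- \frac{1497282688}{129145} \approx -11594.0$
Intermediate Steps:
$J{\left(H \right)} = H^{2}$
$\left(\frac{\left(-14562 + 7820\right) - 11010}{25829} + \frac{J{\left(-24 \right)}}{10120}\right) \left(16472 - -1920\right) = \left(\frac{\left(-14562 + 7820\right) - 11010}{25829} + \frac{\left(-24\right)^{2}}{10120}\right) \left(16472 - -1920\right) = \left(\left(-6742 - 11010\right) \frac{1}{25829} + 576 \cdot \frac{1}{10120}\right) \left(16472 + 1920\right) = \left(\left(-17752\right) \frac{1}{25829} + \frac{72}{1265}\right) 18392 = \left(- \frac{17752}{25829} + \frac{72}{1265}\right) 18392 = \left(- \frac{895504}{1420595}\right) 18392 = - \frac{1497282688}{129145}$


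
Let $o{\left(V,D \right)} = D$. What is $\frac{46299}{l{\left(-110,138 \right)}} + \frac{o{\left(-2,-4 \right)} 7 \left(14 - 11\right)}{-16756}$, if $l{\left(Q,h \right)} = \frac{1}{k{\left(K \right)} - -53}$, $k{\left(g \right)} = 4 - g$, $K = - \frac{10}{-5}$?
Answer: $\frac{10667058126}{4189} \approx 2.5464 \cdot 10^{6}$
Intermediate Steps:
$K = 2$ ($K = \left(-10\right) \left(- \frac{1}{5}\right) = 2$)
$l{\left(Q,h \right)} = \frac{1}{55}$ ($l{\left(Q,h \right)} = \frac{1}{\left(4 - 2\right) - -53} = \frac{1}{\left(4 - 2\right) + 53} = \frac{1}{2 + 53} = \frac{1}{55}$)
$\frac{46299}{l{\left(-110,138 \right)}} + \frac{o{\left(-2,-4 \right)} 7 \left(14 - 11\right)}{-16756} = 46299 \frac{1}{\frac{1}{55}} + \frac{\left(-4\right) 7 \left(14 - 11\right)}{-16756} = 46299 \cdot 55 + \left(-28\right) 3 \left(- \frac{1}{16756}\right) = 2546445 - - \frac{21}{4189} = 2546445 + \frac{21}{4189} = \frac{10667058126}{4189}$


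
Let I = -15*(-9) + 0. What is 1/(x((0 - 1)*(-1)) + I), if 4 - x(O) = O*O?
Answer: 1/138 ≈ 0.0072464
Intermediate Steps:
x(O) = 4 - O² (x(O) = 4 - O*O = 4 - O²)
I = 135 (I = 135 + 0 = 135)
1/(x((0 - 1)*(-1)) + I) = 1/((4 - ((0 - 1)*(-1))²) + 135) = 1/((4 - (-1*(-1))²) + 135) = 1/((4 - 1*1²) + 135) = 1/((4 - 1*1) + 135) = 1/((4 - 1) + 135) = 1/(3 + 135) = 1/138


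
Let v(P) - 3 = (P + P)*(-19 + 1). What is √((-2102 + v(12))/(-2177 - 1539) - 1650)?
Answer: I*√5693719301/1858 ≈ 40.612*I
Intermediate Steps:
v(P) = 3 - 36*P (v(P) = 3 + (P + P)*(-19 + 1) = 3 + (2*P)*(-18) = 3 - 36*P)
√((-2102 + v(12))/(-2177 - 1539) - 1650) = √((-2102 + (3 - 36*12))/(-2177 - 1539) - 1650) = √((-2102 + (3 - 432))/(-3716) - 1650) = √((-2102 - 429)*(-1/3716) - 1650) = √(-2531*(-1/3716) - 1650) = √(2531/3716 - 1650) = √(-6128869/3716) = I*√5693719301/1858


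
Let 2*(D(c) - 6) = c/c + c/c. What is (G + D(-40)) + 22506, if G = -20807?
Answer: 1706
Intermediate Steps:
D(c) = 7 (D(c) = 6 + (c/c + c/c)/2 = 6 + (1 + 1)/2 = 6 + (½)*2 = 6 + 1 = 7)
(G + D(-40)) + 22506 = (-20807 + 7) + 22506 = -20800 + 22506 = 1706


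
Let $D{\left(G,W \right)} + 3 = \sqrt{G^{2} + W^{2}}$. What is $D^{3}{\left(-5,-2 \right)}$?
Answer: $-288 + 56 \sqrt{29} \approx 13.569$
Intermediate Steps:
$D{\left(G,W \right)} = -3 + \sqrt{G^{2} + W^{2}}$
$D^{3}{\left(-5,-2 \right)} = \left(-3 + \sqrt{\left(-5\right)^{2} + \left(-2\right)^{2}}\right)^{3} = \left(-3 + \sqrt{25 + 4}\right)^{3} = \left(-3 + \sqrt{29}\right)^{3}$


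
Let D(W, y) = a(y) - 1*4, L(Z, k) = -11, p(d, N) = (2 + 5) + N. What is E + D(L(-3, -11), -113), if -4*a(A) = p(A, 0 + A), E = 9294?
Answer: 18633/2 ≈ 9316.5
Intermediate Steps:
p(d, N) = 7 + N
a(A) = -7/4 - A/4 (a(A) = -(7 + (0 + A))/4 = -(7 + A)/4 = -7/4 - A/4)
D(W, y) = -23/4 - y/4 (D(W, y) = (-7/4 - y/4) - 1*4 = (-7/4 - y/4) - 4 = -23/4 - y/4)
E + D(L(-3, -11), -113) = 9294 + (-23/4 - 1/4*(-113)) = 9294 + (-23/4 + 113/4) = 9294 + 45/2 = 18633/2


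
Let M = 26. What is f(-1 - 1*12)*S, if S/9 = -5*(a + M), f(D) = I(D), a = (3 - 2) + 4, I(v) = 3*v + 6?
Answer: 46035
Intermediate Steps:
I(v) = 6 + 3*v
a = 5 (a = 1 + 4 = 5)
f(D) = 6 + 3*D
S = -1395 (S = 9*(-5*(5 + 26)) = 9*(-5*31) = 9*(-155) = -1395)
f(-1 - 1*12)*S = (6 + 3*(-1 - 1*12))*(-1395) = (6 + 3*(-1 - 12))*(-1395) = (6 + 3*(-13))*(-1395) = (6 - 39)*(-1395) = -33*(-1395) = 46035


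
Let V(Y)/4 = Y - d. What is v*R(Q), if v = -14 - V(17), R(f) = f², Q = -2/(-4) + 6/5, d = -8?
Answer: -16473/50 ≈ -329.46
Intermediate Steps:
V(Y) = 32 + 4*Y (V(Y) = 4*(Y - 1*(-8)) = 4*(Y + 8) = 4*(8 + Y) = 32 + 4*Y)
Q = 17/10 (Q = -2*(-¼) + 6*(⅕) = ½ + 6/5 = 17/10 ≈ 1.7000)
v = -114 (v = -14 - (32 + 4*17) = -14 - (32 + 68) = -14 - 1*100 = -14 - 100 = -114)
v*R(Q) = -114*(17/10)² = -114*289/100 = -16473/50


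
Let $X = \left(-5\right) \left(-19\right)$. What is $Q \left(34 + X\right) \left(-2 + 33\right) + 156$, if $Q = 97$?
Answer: $388059$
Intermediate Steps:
$X = 95$
$Q \left(34 + X\right) \left(-2 + 33\right) + 156 = 97 \left(34 + 95\right) \left(-2 + 33\right) + 156 = 97 \cdot 129 \cdot 31 + 156 = 97 \cdot 3999 + 156 = 387903 + 156 = 388059$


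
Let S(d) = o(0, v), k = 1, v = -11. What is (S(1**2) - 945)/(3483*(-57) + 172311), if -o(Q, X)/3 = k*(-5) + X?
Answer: 13/380 ≈ 0.034211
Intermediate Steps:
o(Q, X) = 15 - 3*X (o(Q, X) = -3*(1*(-5) + X) = -3*(-5 + X) = 15 - 3*X)
S(d) = 48 (S(d) = 15 - 3*(-11) = 15 + 33 = 48)
(S(1**2) - 945)/(3483*(-57) + 172311) = (48 - 945)/(3483*(-57) + 172311) = -897/(-198531 + 172311) = -897/(-26220) = -897*(-1/26220) = 13/380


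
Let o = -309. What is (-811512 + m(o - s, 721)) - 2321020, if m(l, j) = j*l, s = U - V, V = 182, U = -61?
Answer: -3180118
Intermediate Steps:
s = -243 (s = -61 - 1*182 = -61 - 182 = -243)
(-811512 + m(o - s, 721)) - 2321020 = (-811512 + 721*(-309 - 1*(-243))) - 2321020 = (-811512 + 721*(-309 + 243)) - 2321020 = (-811512 + 721*(-66)) - 2321020 = (-811512 - 47586) - 2321020 = -859098 - 2321020 = -3180118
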